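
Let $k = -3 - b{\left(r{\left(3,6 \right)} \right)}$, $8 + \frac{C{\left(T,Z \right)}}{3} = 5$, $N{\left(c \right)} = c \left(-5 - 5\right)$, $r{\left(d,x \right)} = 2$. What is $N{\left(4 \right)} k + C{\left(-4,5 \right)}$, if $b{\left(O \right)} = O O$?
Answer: $271$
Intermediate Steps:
$N{\left(c \right)} = - 10 c$ ($N{\left(c \right)} = c \left(-10\right) = - 10 c$)
$C{\left(T,Z \right)} = -9$ ($C{\left(T,Z \right)} = -24 + 3 \cdot 5 = -24 + 15 = -9$)
$b{\left(O \right)} = O^{2}$
$k = -7$ ($k = -3 - 2^{2} = -3 - 4 = -7$)
$N{\left(4 \right)} k + C{\left(-4,5 \right)} = \left(-10\right) 4 \left(-7\right) - 9 = \left(-40\right) \left(-7\right) - 9 = 280 - 9 = 271$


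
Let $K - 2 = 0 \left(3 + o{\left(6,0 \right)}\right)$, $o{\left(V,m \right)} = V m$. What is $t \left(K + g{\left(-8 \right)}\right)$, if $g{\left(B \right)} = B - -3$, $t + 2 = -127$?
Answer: $387$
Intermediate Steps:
$t = -129$ ($t = -2 - 127 = -129$)
$g{\left(B \right)} = 3 + B$ ($g{\left(B \right)} = B + 3 = 3 + B$)
$K = 2$ ($K = 2 + 0 \left(3 + 6 \cdot 0\right) = 2 + 0 \left(3 + 0\right) = 2 + 0 \cdot 3 = 2 + 0 = 2$)
$t \left(K + g{\left(-8 \right)}\right) = - 129 \left(2 + \left(3 - 8\right)\right) = - 129 \left(2 - 5\right) = \left(-129\right) \left(-3\right) = 387$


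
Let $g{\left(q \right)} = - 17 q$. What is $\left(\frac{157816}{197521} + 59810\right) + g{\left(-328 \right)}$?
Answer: $\frac{12915265922}{197521} \approx 65387.0$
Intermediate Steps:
$\left(\frac{157816}{197521} + 59810\right) + g{\left(-328 \right)} = \left(\frac{157816}{197521} + 59810\right) - -5576 = \left(157816 \cdot \frac{1}{197521} + 59810\right) + 5576 = \left(\frac{157816}{197521} + 59810\right) + 5576 = \frac{11813888826}{197521} + 5576 = \frac{12915265922}{197521}$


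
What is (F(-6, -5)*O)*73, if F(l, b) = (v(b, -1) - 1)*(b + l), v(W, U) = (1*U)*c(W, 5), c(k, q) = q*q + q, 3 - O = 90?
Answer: -2165691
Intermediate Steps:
O = -87 (O = 3 - 1*90 = 3 - 90 = -87)
c(k, q) = q + q² (c(k, q) = q² + q = q + q²)
v(W, U) = 30*U (v(W, U) = (1*U)*(5*(1 + 5)) = U*(5*6) = U*30 = 30*U)
F(l, b) = -31*b - 31*l (F(l, b) = (30*(-1) - 1)*(b + l) = (-30 - 1)*(b + l) = -31*(b + l) = -31*b - 31*l)
(F(-6, -5)*O)*73 = ((-31*(-5) - 31*(-6))*(-87))*73 = ((155 + 186)*(-87))*73 = (341*(-87))*73 = -29667*73 = -2165691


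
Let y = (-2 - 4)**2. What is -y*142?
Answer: -5112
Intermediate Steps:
y = 36 (y = (-6)**2 = 36)
-y*142 = -36*142 = -1*5112 = -5112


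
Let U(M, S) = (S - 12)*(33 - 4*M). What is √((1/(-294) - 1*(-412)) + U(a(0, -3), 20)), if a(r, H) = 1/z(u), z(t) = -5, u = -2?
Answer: √30093690/210 ≈ 26.123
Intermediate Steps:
a(r, H) = -⅕ (a(r, H) = 1/(-5) = -⅕)
U(M, S) = (-12 + S)*(33 - 4*M)
√((1/(-294) - 1*(-412)) + U(a(0, -3), 20)) = √((1/(-294) - 1*(-412)) + (-396 + 33*20 + 48*(-⅕) - 4*(-⅕)*20)) = √((-1/294 + 412) + (-396 + 660 - 48/5 + 16)) = √(121127/294 + 1352/5) = √(1003123/1470) = √30093690/210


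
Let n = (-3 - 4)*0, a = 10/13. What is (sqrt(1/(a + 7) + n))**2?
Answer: 13/101 ≈ 0.12871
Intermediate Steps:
a = 10/13 (a = 10*(1/13) = 10/13 ≈ 0.76923)
n = 0 (n = -7*0 = 0)
(sqrt(1/(a + 7) + n))**2 = (sqrt(1/(10/13 + 7) + 0))**2 = (sqrt(1/(101/13) + 0))**2 = (sqrt(13/101 + 0))**2 = (sqrt(13/101))**2 = (sqrt(1313)/101)**2 = 13/101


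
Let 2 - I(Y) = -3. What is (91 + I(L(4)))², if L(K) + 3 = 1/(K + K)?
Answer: 9216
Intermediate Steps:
L(K) = -3 + 1/(2*K) (L(K) = -3 + 1/(K + K) = -3 + 1/(2*K))
I(Y) = 5 (I(Y) = 2 - 1*(-3) = 2 + 3 = 5)
(91 + I(L(4)))² = (91 + 5)² = 96² = 9216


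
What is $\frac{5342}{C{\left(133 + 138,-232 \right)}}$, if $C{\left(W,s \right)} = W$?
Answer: $\frac{5342}{271} \approx 19.712$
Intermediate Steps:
$\frac{5342}{C{\left(133 + 138,-232 \right)}} = \frac{5342}{133 + 138} = \frac{5342}{271}$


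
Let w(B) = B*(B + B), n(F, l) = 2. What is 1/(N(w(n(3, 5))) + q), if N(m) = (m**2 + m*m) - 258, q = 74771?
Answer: 1/74641 ≈ 1.3397e-5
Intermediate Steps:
w(B) = 2*B**2 (w(B) = B*(2*B) = 2*B**2)
N(m) = -258 + 2*m**2 (N(m) = (m**2 + m**2) - 258 = 2*m**2 - 258 = -258 + 2*m**2)
1/(N(w(n(3, 5))) + q) = 1/((-258 + 2*(2*2**2)**2) + 74771) = 1/((-258 + 2*(2*4)**2) + 74771) = 1/((-258 + 2*8**2) + 74771) = 1/((-258 + 2*64) + 74771) = 1/((-258 + 128) + 74771) = 1/(-130 + 74771) = 1/74641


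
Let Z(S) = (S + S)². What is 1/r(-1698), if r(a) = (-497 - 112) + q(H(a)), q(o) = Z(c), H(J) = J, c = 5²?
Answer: 1/1891 ≈ 0.00052882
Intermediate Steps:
c = 25
Z(S) = 4*S² (Z(S) = (2*S)² = 4*S²)
q(o) = 2500 (q(o) = 4*25² = 4*625 = 2500)
r(a) = 1891 (r(a) = (-497 - 112) + 2500 = -609 + 2500 = 1891)
1/r(-1698) = 1/1891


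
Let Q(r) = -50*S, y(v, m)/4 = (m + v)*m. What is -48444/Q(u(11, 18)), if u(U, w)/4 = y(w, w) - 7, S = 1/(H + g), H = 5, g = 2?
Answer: 169554/25 ≈ 6782.2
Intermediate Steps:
y(v, m) = 4*m*(m + v) (y(v, m) = 4*((m + v)*m) = 4*(m*(m + v)) = 4*m*(m + v))
S = 1/7 (S = 1/(5 + 2) = 1/7 ≈ 0.14286)
u(U, w) = -28 + 32*w**2 (u(U, w) = 4*(4*w*(w + w) - 7) = 4*(4*w*(2*w) - 7) = 4*(8*w**2 - 7) = 4*(-7 + 8*w**2) = -28 + 32*w**2)
Q(r) = -50/7 (Q(r) = -50*1/7 = -50/7)
-48444/Q(u(11, 18)) = -48444/(-50/7) = -48444*(-7/50) = 169554/25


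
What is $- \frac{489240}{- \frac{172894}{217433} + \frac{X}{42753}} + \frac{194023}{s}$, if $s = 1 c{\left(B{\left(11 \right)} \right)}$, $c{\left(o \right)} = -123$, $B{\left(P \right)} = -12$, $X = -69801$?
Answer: $\frac{37001122366307009}{185063979723} \approx 1.9994 \cdot 10^{5}$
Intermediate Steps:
$s = -123$ ($s = 1 \left(-123\right) = -123$)
$- \frac{489240}{- \frac{172894}{217433} + \frac{X}{42753}} + \frac{194023}{s} = - \frac{489240}{- \frac{172894}{217433} - \frac{69801}{42753}} + \frac{194023}{-123} = - \frac{489240}{\left(-172894\right) \frac{1}{217433} - \frac{23267}{14251}} + 194023 \left(- \frac{1}{123}\right) = - \frac{489240}{- \frac{172894}{217433} - \frac{23267}{14251}} - \frac{194023}{123} = - \frac{489240}{- \frac{7522926005}{3098637683}} - \frac{194023}{123} = \left(-489240\right) \left(- \frac{3098637683}{7522926005}\right) - \frac{194023}{123} = \frac{303195500006184}{1504585201} - \frac{194023}{123} = \frac{37001122366307009}{185063979723}$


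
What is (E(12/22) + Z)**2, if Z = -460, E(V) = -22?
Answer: 232324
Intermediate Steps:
(E(12/22) + Z)**2 = (-22 - 460)**2 = (-482)**2 = 232324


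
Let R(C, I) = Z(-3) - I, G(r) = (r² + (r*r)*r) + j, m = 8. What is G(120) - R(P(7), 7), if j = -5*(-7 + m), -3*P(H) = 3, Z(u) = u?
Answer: 1742405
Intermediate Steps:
P(H) = -1 (P(H) = -⅓*3 = -1)
j = -5 (j = -5*(-7 + 8) = -5*1 = -5)
G(r) = -5 + r² + r³ (G(r) = (r² + (r*r)*r) - 5 = (r² + r²*r) - 5 = (r² + r³) - 5 = -5 + r² + r³)
R(C, I) = -3 - I
G(120) - R(P(7), 7) = (-5 + 120² + 120³) - (-3 - 1*7) = (-5 + 14400 + 1728000) - (-3 - 7) = 1742395 - 1*(-10) = 1742395 + 10 = 1742405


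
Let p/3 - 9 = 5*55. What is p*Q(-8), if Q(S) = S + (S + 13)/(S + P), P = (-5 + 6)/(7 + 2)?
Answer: -7356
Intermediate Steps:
P = ⅑ (P = 1/9 = 1*(⅑) = ⅑ ≈ 0.11111)
Q(S) = S + (13 + S)/(⅑ + S) (Q(S) = S + (S + 13)/(S + ⅑) = S + (13 + S)/(⅑ + S))
p = 852 (p = 27 + 3*(5*55) = 27 + 3*275 = 27 + 825 = 852)
p*Q(-8) = 852*((117 + 9*(-8)² + 10*(-8))/(1 + 9*(-8))) = 852*((117 + 9*64 - 80)/(1 - 72)) = 852*((117 + 576 - 80)/(-71)) = 852*(-1/71*613) = 852*(-613/71) = -7356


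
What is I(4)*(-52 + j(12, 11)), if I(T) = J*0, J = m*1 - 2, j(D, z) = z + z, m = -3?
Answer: 0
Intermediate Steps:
j(D, z) = 2*z
J = -5 (J = -3*1 - 2 = -3 - 2 = -5)
I(T) = 0 (I(T) = -5*0 = 0)
I(4)*(-52 + j(12, 11)) = 0*(-52 + 2*11) = 0*(-52 + 22) = 0*(-30) = 0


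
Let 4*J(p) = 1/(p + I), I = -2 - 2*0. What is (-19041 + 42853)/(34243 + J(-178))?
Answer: 17144640/24654959 ≈ 0.69538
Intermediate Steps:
I = -2 (I = -2 + 0 = -2)
J(p) = 1/(4*(-2 + p)) (J(p) = 1/(4*(p - 2)) = 1/(4*(-2 + p)))
(-19041 + 42853)/(34243 + J(-178)) = (-19041 + 42853)/(34243 + 1/(4*(-2 - 178))) = 23812/(34243 + (1/4)/(-180)) = 23812/(34243 + (1/4)*(-1/180)) = 23812/(34243 - 1/720) = 23812/(24654959/720) = 23812*(720/24654959) = 17144640/24654959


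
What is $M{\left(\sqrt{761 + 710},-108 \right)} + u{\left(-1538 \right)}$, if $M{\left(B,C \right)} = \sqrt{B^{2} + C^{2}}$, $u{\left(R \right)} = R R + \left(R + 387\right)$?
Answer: $2364293 + \sqrt{13135} \approx 2.3644 \cdot 10^{6}$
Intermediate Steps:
$u{\left(R \right)} = 387 + R + R^{2}$ ($u{\left(R \right)} = R^{2} + \left(387 + R\right) = 387 + R + R^{2}$)
$M{\left(\sqrt{761 + 710},-108 \right)} + u{\left(-1538 \right)} = \sqrt{\left(\sqrt{761 + 710}\right)^{2} + \left(-108\right)^{2}} + \left(387 - 1538 + \left(-1538\right)^{2}\right) = \sqrt{\left(\sqrt{1471}\right)^{2} + 11664} + \left(387 - 1538 + 2365444\right) = \sqrt{1471 + 11664} + 2364293 = \sqrt{13135} + 2364293 = 2364293 + \sqrt{13135}$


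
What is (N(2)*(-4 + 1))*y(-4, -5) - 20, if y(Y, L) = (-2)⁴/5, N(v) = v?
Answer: -196/5 ≈ -39.200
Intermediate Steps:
y(Y, L) = 16/5 (y(Y, L) = 16*(⅕) = 16/5)
(N(2)*(-4 + 1))*y(-4, -5) - 20 = (2*(-4 + 1))*(16/5) - 20 = (2*(-3))*(16/5) - 20 = -6*16/5 - 20 = -96/5 - 20 = -196/5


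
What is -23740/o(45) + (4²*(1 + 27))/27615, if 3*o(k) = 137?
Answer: -280954132/540465 ≈ -519.84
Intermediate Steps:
o(k) = 137/3 (o(k) = (⅓)*137 = 137/3)
-23740/o(45) + (4²*(1 + 27))/27615 = -23740/137/3 + (4²*(1 + 27))/27615 = -23740*3/137 + (16*28)*(1/27615) = -71220/137 + 448*(1/27615) = -71220/137 + 64/3945 = -280954132/540465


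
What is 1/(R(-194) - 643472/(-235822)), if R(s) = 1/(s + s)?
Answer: 45749468/124715657 ≈ 0.36683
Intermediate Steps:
R(s) = 1/(2*s)
1/(R(-194) - 643472/(-235822)) = 1/((1/2)/(-194) - 643472/(-235822)) = 1/((1/2)*(-1/194) - 643472*(-1/235822)) = 1/(-1/388 + 321736/117911) = 1/(124715657/45749468) = 45749468/124715657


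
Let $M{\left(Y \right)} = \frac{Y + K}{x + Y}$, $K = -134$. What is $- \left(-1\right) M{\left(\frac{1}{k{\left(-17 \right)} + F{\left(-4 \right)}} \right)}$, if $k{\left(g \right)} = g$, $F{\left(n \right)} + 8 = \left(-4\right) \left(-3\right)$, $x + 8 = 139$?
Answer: $- \frac{1743}{1702} \approx -1.0241$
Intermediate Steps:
$x = 131$ ($x = -8 + 139 = 131$)
$F{\left(n \right)} = 4$ ($F{\left(n \right)} = -8 - -12 = -8 + 12 = 4$)
$M{\left(Y \right)} = \frac{-134 + Y}{131 + Y}$ ($M{\left(Y \right)} = \frac{Y - 134}{131 + Y} = \frac{-134 + Y}{131 + Y}$)
$- \left(-1\right) M{\left(\frac{1}{k{\left(-17 \right)} + F{\left(-4 \right)}} \right)} = - \left(-1\right) \frac{-134 + \frac{1}{-17 + 4}}{131 + \frac{1}{-17 + 4}} = - \left(-1\right) \frac{-134 + \frac{1}{-13}}{131 + \frac{1}{-13}} = - \left(-1\right) \frac{-134 - \frac{1}{13}}{131 - \frac{1}{13}} = - \left(-1\right) \frac{1}{\frac{1702}{13}} \left(- \frac{1743}{13}\right) = - \left(-1\right) \frac{13}{1702} \left(- \frac{1743}{13}\right) = - \frac{\left(-1\right) \left(-1743\right)}{1702} = \left(-1\right) \frac{1743}{1702} = - \frac{1743}{1702}$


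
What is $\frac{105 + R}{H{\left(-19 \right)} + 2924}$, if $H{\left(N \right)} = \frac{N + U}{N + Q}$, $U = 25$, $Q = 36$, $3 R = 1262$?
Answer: $\frac{26809}{149142} \approx 0.17975$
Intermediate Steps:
$R = \frac{1262}{3}$ ($R = \frac{1}{3} \cdot 1262 = \frac{1262}{3} \approx 420.67$)
$H{\left(N \right)} = \frac{25 + N}{36 + N}$ ($H{\left(N \right)} = \frac{N + 25}{N + 36} = \frac{25 + N}{36 + N}$)
$\frac{105 + R}{H{\left(-19 \right)} + 2924} = \frac{105 + \frac{1262}{3}}{\frac{25 - 19}{36 - 19} + 2924} = \frac{1577}{3 \left(\frac{1}{17} \cdot 6 + 2924\right)} = \frac{1577}{3 \left(\frac{6}{17} + 2924\right)} = \frac{1577}{3 \cdot \frac{49714}{17}} = \frac{1577}{3} \cdot \frac{17}{49714} = \frac{26809}{149142}$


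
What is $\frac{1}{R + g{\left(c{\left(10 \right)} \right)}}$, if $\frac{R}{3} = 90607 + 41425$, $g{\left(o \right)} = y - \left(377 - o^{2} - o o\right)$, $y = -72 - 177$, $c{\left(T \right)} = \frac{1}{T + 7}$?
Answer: $\frac{289}{114290832} \approx 2.5286 \cdot 10^{-6}$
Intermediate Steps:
$c{\left(T \right)} = \frac{1}{7 + T}$
$y = -249$
$g{\left(o \right)} = -626 + 2 o^{2}$ ($g{\left(o \right)} = -249 - \left(377 - o^{2} - o o\right) = -249 + \left(\left(o^{2} + o^{2}\right) - 377\right) = -249 + \left(2 o^{2} - 377\right) = -249 + \left(-377 + 2 o^{2}\right) = -626 + 2 o^{2}$)
$R = 396096$ ($R = 3 \left(90607 + 41425\right) = 3 \cdot 132032 = 396096$)
$\frac{1}{R + g{\left(c{\left(10 \right)} \right)}} = \frac{1}{396096 - \left(626 - 2 \left(\frac{1}{7 + 10}\right)^{2}\right)} = \frac{1}{396096 - \left(626 - 2 \left(\frac{1}{17}\right)^{2}\right)} = \frac{1}{396096 - \left(626 - \frac{2}{289}\right)} = \frac{1}{396096 + \left(-626 + 2 \cdot \frac{1}{289}\right)} = \frac{1}{396096 + \left(-626 + \frac{2}{289}\right)} = \frac{1}{396096 - \frac{180912}{289}} = \frac{1}{\frac{114290832}{289}} = \frac{289}{114290832}$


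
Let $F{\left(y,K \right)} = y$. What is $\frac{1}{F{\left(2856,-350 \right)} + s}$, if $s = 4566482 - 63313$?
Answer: $\frac{1}{4506025} \approx 2.2193 \cdot 10^{-7}$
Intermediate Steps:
$s = 4503169$
$\frac{1}{F{\left(2856,-350 \right)} + s} = \frac{1}{2856 + 4503169} = \frac{1}{4506025}$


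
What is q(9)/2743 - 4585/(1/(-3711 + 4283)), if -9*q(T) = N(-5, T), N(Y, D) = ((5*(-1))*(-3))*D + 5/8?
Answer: -517956960605/197496 ≈ -2.6226e+6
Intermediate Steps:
N(Y, D) = 5/8 + 15*D (N(Y, D) = (-5*(-3))*D + 5*(1/8) = 15*D + 5/8 = 5/8 + 15*D)
q(T) = -5/72 - 5*T/3 (q(T) = -(5/8 + 15*T)/9 = -5/72 - 5*T/3)
q(9)/2743 - 4585/(1/(-3711 + 4283)) = (-5/72 - 5/3*9)/2743 - 4585/(1/(-3711 + 4283)) = (-5/72 - 15)*(1/2743) - 4585/(1/572) = -1085/72*1/2743 - 4585/1/572 = -1085/197496 - 4585*572 = -1085/197496 - 2622620 = -517956960605/197496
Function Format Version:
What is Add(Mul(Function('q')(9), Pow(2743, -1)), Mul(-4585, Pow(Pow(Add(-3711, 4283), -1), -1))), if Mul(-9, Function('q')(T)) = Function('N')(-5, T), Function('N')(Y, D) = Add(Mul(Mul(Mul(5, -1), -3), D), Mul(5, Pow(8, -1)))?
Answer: Rational(-517956960605, 197496) ≈ -2.6226e+6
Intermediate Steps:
Function('N')(Y, D) = Add(Rational(5, 8), Mul(15, D)) (Function('N')(Y, D) = Add(Mul(Mul(-5, -3), D), Mul(5, Rational(1, 8))) = Add(Mul(15, D), Rational(5, 8)) = Add(Rational(5, 8), Mul(15, D)))
Function('q')(T) = Add(Rational(-5, 72), Mul(Rational(-5, 3), T)) (Function('q')(T) = Mul(Rational(-1, 9), Add(Rational(5, 8), Mul(15, T))) = Add(Rational(-5, 72), Mul(Rational(-5, 3), T)))
Add(Mul(Function('q')(9), Pow(2743, -1)), Mul(-4585, Pow(Pow(Add(-3711, 4283), -1), -1))) = Add(Mul(Add(Rational(-5, 72), Mul(Rational(-5, 3), 9)), Pow(2743, -1)), Mul(-4585, Pow(Pow(Add(-3711, 4283), -1), -1))) = Add(Mul(Add(Rational(-5, 72), -15), Rational(1, 2743)), Mul(-4585, Pow(Pow(572, -1), -1))) = Add(Mul(Rational(-1085, 72), Rational(1, 2743)), Mul(-4585, Pow(Rational(1, 572), -1))) = Add(Rational(-1085, 197496), Mul(-4585, 572)) = Add(Rational(-1085, 197496), -2622620) = Rational(-517956960605, 197496)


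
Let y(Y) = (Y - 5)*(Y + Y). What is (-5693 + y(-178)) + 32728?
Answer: 92183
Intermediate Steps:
y(Y) = 2*Y*(-5 + Y) (y(Y) = (-5 + Y)*(2*Y) = 2*Y*(-5 + Y))
(-5693 + y(-178)) + 32728 = (-5693 + 2*(-178)*(-5 - 178)) + 32728 = (-5693 + 2*(-178)*(-183)) + 32728 = (-5693 + 65148) + 32728 = 59455 + 32728 = 92183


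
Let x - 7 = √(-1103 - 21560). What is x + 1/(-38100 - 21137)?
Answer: 414658/59237 + I*√22663 ≈ 7.0 + 150.54*I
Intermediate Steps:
x = 7 + I*√22663 (x = 7 + √(-1103 - 21560) = 7 + √(-22663) = 7 + I*√22663 ≈ 7.0 + 150.54*I)
x + 1/(-38100 - 21137) = (7 + I*√22663) + 1/(-38100 - 21137) = (7 + I*√22663) + 1/(-59237) = (7 + I*√22663) - 1/59237 = 414658/59237 + I*√22663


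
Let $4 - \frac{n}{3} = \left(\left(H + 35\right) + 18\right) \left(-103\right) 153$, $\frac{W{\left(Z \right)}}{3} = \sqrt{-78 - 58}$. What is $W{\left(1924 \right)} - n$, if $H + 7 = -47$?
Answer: $47265 + 6 i \sqrt{34} \approx 47265.0 + 34.986 i$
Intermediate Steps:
$H = -54$ ($H = -7 - 47 = -54$)
$W{\left(Z \right)} = 6 i \sqrt{34}$ ($W{\left(Z \right)} = 3 \sqrt{-78 - 58} = 3 \sqrt{-136} = 3 \cdot 2 i \sqrt{34} = 6 i \sqrt{34}$)
$n = -47265$ ($n = 12 - 3 \left(\left(-54 + 35\right) + 18\right) \left(-103\right) 153 = 12 - 3 \left(-19 + 18\right) \left(-103\right) 153 = 12 - 3 \left(-1\right) \left(-103\right) 153 = 12 - 3 \cdot 103 \cdot 153 = 12 - 47277 = -47265$)
$W{\left(1924 \right)} - n = 6 i \sqrt{34} - -47265 = 6 i \sqrt{34} + 47265 = 47265 + 6 i \sqrt{34}$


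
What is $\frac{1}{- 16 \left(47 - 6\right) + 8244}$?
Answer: $\frac{1}{7588} \approx 0.00013179$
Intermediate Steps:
$\frac{1}{- 16 \left(47 - 6\right) + 8244} = \frac{1}{\left(-16\right) 41 + 8244} = \frac{1}{-656 + 8244} = \frac{1}{7588}$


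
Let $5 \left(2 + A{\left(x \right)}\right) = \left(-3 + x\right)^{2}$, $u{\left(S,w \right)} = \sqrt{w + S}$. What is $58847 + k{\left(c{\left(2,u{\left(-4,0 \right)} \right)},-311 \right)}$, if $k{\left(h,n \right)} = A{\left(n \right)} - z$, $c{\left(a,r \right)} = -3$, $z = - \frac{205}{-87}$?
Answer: $\frac{34174402}{435} \approx 78562.0$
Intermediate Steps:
$u{\left(S,w \right)} = \sqrt{S + w}$
$z = \frac{205}{87}$ ($z = \left(-205\right) \left(- \frac{1}{87}\right) = \frac{205}{87} \approx 2.3563$)
$A{\left(x \right)} = -2 + \frac{\left(-3 + x\right)^{2}}{5}$
$k{\left(h,n \right)} = - \frac{379}{87} + \frac{\left(-3 + n\right)^{2}}{5}$ ($k{\left(h,n \right)} = \left(-2 + \frac{\left(-3 + n\right)^{2}}{5}\right) - \frac{205}{87} = - \frac{379}{87} + \frac{\left(-3 + n\right)^{2}}{5}$)
$58847 + k{\left(c{\left(2,u{\left(-4,0 \right)} \right)},-311 \right)} = 58847 - \left(\frac{379}{87} - \frac{\left(-3 - 311\right)^{2}}{5}\right) = 58847 - \left(\frac{379}{87} - \frac{\left(-314\right)^{2}}{5}\right) = 58847 + \left(- \frac{379}{87} + \frac{1}{5} \cdot 98596\right) = 58847 + \left(- \frac{379}{87} + \frac{98596}{5}\right) = 58847 + \frac{8575957}{435} = \frac{34174402}{435}$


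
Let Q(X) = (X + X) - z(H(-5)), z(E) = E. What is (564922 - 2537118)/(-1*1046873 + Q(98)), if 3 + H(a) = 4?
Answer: 986098/523339 ≈ 1.8842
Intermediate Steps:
H(a) = 1 (H(a) = -3 + 4 = 1)
Q(X) = -1 + 2*X (Q(X) = (X + X) - 1*1 = 2*X - 1 = -1 + 2*X)
(564922 - 2537118)/(-1*1046873 + Q(98)) = (564922 - 2537118)/(-1*1046873 + (-1 + 2*98)) = -1972196/(-1046873 + (-1 + 196)) = -1972196/(-1046873 + 195) = -1972196/(-1046678) = -1972196*(-1/1046678) = 986098/523339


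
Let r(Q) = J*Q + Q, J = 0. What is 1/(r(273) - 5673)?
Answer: -1/5400 ≈ -0.00018519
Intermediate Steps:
r(Q) = Q (r(Q) = 0*Q + Q = 0 + Q = Q)
1/(r(273) - 5673) = 1/(273 - 5673) = 1/(-5400) = -1/5400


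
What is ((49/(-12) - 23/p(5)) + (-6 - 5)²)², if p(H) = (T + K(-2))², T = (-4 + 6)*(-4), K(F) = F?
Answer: 306355009/22500 ≈ 13616.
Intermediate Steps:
T = -8 (T = 2*(-4) = -8)
p(H) = 100 (p(H) = (-8 - 2)² = (-10)² = 100)
((49/(-12) - 23/p(5)) + (-6 - 5)²)² = ((49/(-12) - 23/100) + (-6 - 5)²)² = ((49*(-1/12) - 23*1/100) + (-11)²)² = ((-49/12 - 23/100) + 121)² = (-647/150 + 121)² = (17503/150)² = 306355009/22500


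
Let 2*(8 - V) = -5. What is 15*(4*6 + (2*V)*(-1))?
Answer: 45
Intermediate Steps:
V = 21/2 (V = 8 - 1/2*(-5) = 8 + 5/2 = 21/2 ≈ 10.500)
15*(4*6 + (2*V)*(-1)) = 15*(4*6 + (2*(21/2))*(-1)) = 15*(24 + 21*(-1)) = 15*(24 - 21) = 15*3 = 45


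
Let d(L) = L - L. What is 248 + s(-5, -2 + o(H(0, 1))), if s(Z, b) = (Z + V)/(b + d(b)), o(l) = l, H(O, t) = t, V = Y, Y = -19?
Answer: 272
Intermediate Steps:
V = -19
d(L) = 0
s(Z, b) = (-19 + Z)/b (s(Z, b) = (Z - 19)/(b + 0) = (-19 + Z)/b)
248 + s(-5, -2 + o(H(0, 1))) = 248 + (-19 - 5)/(-2 + 1) = 248 - 24/(-1) = 248 - 1*(-24) = 248 + 24 = 272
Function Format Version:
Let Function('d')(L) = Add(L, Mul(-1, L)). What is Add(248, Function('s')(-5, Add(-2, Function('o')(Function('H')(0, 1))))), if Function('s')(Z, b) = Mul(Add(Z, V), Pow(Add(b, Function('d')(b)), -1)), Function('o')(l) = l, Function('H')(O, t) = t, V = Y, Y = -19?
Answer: 272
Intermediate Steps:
V = -19
Function('d')(L) = 0
Function('s')(Z, b) = Mul(Pow(b, -1), Add(-19, Z)) (Function('s')(Z, b) = Mul(Add(Z, -19), Pow(Add(b, 0), -1)) = Mul(Add(-19, Z), Pow(b, -1)) = Mul(Pow(b, -1), Add(-19, Z)))
Add(248, Function('s')(-5, Add(-2, Function('o')(Function('H')(0, 1))))) = Add(248, Mul(Pow(Add(-2, 1), -1), Add(-19, -5))) = Add(248, Mul(Pow(-1, -1), -24)) = Add(248, Mul(-1, -24)) = Add(248, 24) = 272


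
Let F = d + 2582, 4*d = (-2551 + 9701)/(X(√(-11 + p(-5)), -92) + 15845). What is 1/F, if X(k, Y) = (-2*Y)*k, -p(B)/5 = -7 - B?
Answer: 2593452206718/6696586129825001 + 1315600*I/6696586129825001 ≈ 0.00038728 + 1.9646e-10*I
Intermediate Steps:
p(B) = 35 + 5*B (p(B) = -5*(-7 - B) = 35 + 5*B)
X(k, Y) = -2*Y*k
d = 3575*(15845 - 184*I)/502195762 (d = ((-2551 + 9701)/(-2*(-92)*√(-11 + (35 + 5*(-5))) + 15845))/4 = (7150/(-2*(-92)*√(-11 + (35 - 25)) + 15845))/4 = (7150/(-2*(-92)*√(-11 + 10) + 15845))/4 = (7150/(-2*(-92)*√(-1) + 15845))/4 = (7150/(-2*(-92)*I + 15845))/4 = (7150/(184*I + 15845))/4 = (7150/(15845 + 184*I))/4 = (7150*((15845 - 184*I)/251097881))/4 = (7150*(15845 - 184*I)/251097881)/4 = 3575*(15845 - 184*I)/502195762 ≈ 0.1128 - 0.0013098*I)
F = 1296726103359/502195762 - 328900*I/251097881 (F = (56645875/502195762 - 328900*I/251097881) + 2582 = 1296726103359/502195762 - 328900*I/251097881 ≈ 2582.1 - 0.0013098*I)
1/F = 1/(1296726103359/502195762 - 328900*I/251097881) = 1004391524*(1296726103359/502195762 + 328900*I/251097881)/6696586129825001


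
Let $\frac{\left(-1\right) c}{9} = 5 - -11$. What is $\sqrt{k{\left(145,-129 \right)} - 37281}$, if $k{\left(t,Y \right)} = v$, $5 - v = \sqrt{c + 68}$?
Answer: $\sqrt{-37276 - 2 i \sqrt{19}} \approx 0.023 - 193.07 i$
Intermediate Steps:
$c = -144$ ($c = - 9 \left(5 - -11\right) = - 9 \left(5 + 11\right) = \left(-9\right) 16 = -144$)
$v = 5 - 2 i \sqrt{19}$ ($v = 5 - \sqrt{-144 + 68} = 5 - \sqrt{-76} = 5 - 2 i \sqrt{19} \approx 5.0 - 8.7178 i$)
$k{\left(t,Y \right)} = 5 - 2 i \sqrt{19}$
$\sqrt{k{\left(145,-129 \right)} - 37281} = \sqrt{\left(5 - 2 i \sqrt{19}\right) - 37281} = \sqrt{-37276 - 2 i \sqrt{19}}$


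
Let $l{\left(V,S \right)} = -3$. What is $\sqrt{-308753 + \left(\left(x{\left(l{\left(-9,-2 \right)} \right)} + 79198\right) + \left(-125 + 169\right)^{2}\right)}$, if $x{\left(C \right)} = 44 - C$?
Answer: $2 i \sqrt{56893} \approx 477.04 i$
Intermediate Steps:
$\sqrt{-308753 + \left(\left(x{\left(l{\left(-9,-2 \right)} \right)} + 79198\right) + \left(-125 + 169\right)^{2}\right)} = \sqrt{-308753 + \left(\left(\left(44 - -3\right) + 79198\right) + \left(-125 + 169\right)^{2}\right)} = \sqrt{-308753 + \left(\left(\left(44 + 3\right) + 79198\right) + 44^{2}\right)} = \sqrt{-308753 + \left(\left(47 + 79198\right) + 1936\right)} = \sqrt{-308753 + \left(79245 + 1936\right)} = \sqrt{-308753 + 81181} = \sqrt{-227572} = 2 i \sqrt{56893}$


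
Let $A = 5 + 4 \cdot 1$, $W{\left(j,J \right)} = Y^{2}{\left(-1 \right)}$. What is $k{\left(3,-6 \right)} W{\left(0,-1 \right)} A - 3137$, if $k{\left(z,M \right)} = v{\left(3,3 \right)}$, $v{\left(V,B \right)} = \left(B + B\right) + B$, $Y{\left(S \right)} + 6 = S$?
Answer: $832$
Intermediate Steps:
$Y{\left(S \right)} = -6 + S$
$W{\left(j,J \right)} = 49$ ($W{\left(j,J \right)} = \left(-6 - 1\right)^{2} = \left(-7\right)^{2} = 49$)
$v{\left(V,B \right)} = 3 B$ ($v{\left(V,B \right)} = 2 B + B = 3 B$)
$A = 9$ ($A = 5 + 4 = 9$)
$k{\left(z,M \right)} = 9$ ($k{\left(z,M \right)} = 3 \cdot 3 = 9$)
$k{\left(3,-6 \right)} W{\left(0,-1 \right)} A - 3137 = 9 \cdot 49 \cdot 9 - 3137 = 441 \cdot 9 - 3137 = 3969 - 3137 = 832$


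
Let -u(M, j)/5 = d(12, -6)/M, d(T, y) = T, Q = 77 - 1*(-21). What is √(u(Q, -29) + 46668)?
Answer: 3*√254078/7 ≈ 216.03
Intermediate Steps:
Q = 98 (Q = 77 + 21 = 98)
u(M, j) = -60/M
√(u(Q, -29) + 46668) = √(-60/98 + 46668) = √(-60*1/98 + 46668) = √(-30/49 + 46668) = √(2286702/49) = 3*√254078/7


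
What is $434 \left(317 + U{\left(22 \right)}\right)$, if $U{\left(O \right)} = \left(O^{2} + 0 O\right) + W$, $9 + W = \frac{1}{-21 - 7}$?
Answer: $\frac{687425}{2} \approx 3.4371 \cdot 10^{5}$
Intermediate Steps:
$W = - \frac{253}{28}$ ($W = -9 + \frac{1}{-21 - 7} = -9 + \frac{1}{-28} = -9 - \frac{1}{28} = - \frac{253}{28} \approx -9.0357$)
$U{\left(O \right)} = - \frac{253}{28} + O^{2}$ ($U{\left(O \right)} = \left(O^{2} + 0 O\right) - \frac{253}{28} = \left(O^{2} + 0\right) - \frac{253}{28} = O^{2} - \frac{253}{28} = - \frac{253}{28} + O^{2}$)
$434 \left(317 + U{\left(22 \right)}\right) = 434 \left(317 - \left(\frac{253}{28} - 22^{2}\right)\right) = 434 \left(317 + \left(- \frac{253}{28} + 484\right)\right) = 434 \left(317 + \frac{13299}{28}\right) = 434 \cdot \frac{22175}{28} = \frac{687425}{2}$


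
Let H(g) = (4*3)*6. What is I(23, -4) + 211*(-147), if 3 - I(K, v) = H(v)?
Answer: -31086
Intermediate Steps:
H(g) = 72 (H(g) = 12*6 = 72)
I(K, v) = -69 (I(K, v) = 3 - 1*72 = 3 - 72 = -69)
I(23, -4) + 211*(-147) = -69 + 211*(-147) = -69 - 31017 = -31086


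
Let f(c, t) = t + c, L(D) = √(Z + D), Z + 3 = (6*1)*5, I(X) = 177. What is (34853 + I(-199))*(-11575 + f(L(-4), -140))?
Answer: -410376450 + 35030*√23 ≈ -4.1021e+8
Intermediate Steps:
Z = 27 (Z = -3 + (6*1)*5 = -3 + 6*5 = -3 + 30 = 27)
L(D) = √(27 + D)
f(c, t) = c + t
(34853 + I(-199))*(-11575 + f(L(-4), -140)) = (34853 + 177)*(-11575 + (√(27 - 4) - 140)) = 35030*(-11575 + (√23 - 140)) = 35030*(-11575 + (-140 + √23)) = 35030*(-11715 + √23) = -410376450 + 35030*√23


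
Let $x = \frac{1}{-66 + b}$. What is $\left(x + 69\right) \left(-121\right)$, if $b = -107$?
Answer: $- \frac{1444256}{173} \approx -8348.3$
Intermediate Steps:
$x = - \frac{1}{173}$ ($x = \frac{1}{-66 - 107} = \frac{1}{-173} = - \frac{1}{173} \approx -0.0057803$)
$\left(x + 69\right) \left(-121\right) = \left(- \frac{1}{173} + 69\right) \left(-121\right) = \frac{11936}{173} \left(-121\right) = - \frac{1444256}{173}$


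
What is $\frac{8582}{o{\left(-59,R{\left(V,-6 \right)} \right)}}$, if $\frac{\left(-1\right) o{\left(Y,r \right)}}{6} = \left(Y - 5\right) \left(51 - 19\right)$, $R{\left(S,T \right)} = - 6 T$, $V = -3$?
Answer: $\frac{4291}{6144} \approx 0.69841$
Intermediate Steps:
$o{\left(Y,r \right)} = 960 - 192 Y$ ($o{\left(Y,r \right)} = - 6 \left(Y - 5\right) \left(51 - 19\right) = - 6 \left(-5 + Y\right) 32 = - 6 \left(-160 + 32 Y\right) = 960 - 192 Y$)
$\frac{8582}{o{\left(-59,R{\left(V,-6 \right)} \right)}} = \frac{8582}{960 - -11328} = \frac{8582}{960 + 11328} = \frac{8582}{12288} = 8582 \cdot \frac{1}{12288} = \frac{4291}{6144}$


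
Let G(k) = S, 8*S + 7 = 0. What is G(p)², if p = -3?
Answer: 49/64 ≈ 0.76563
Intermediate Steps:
S = -7/8 (S = -7/8 + (⅛)*0 = -7/8 + 0 = -7/8 ≈ -0.87500)
G(k) = -7/8
G(p)² = (-7/8)² = 49/64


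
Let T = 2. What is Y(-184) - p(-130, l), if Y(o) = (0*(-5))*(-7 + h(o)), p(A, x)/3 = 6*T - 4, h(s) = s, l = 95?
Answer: -24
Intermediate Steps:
p(A, x) = 24 (p(A, x) = 3*(6*2 - 4) = 3*(12 - 4) = 3*8 = 24)
Y(o) = 0 (Y(o) = (0*(-5))*(-7 + o) = 0*(-7 + o) = 0)
Y(-184) - p(-130, l) = 0 - 1*24 = 0 - 24 = -24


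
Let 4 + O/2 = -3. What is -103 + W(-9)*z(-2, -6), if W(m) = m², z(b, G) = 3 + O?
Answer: -994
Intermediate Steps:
O = -14 (O = -8 + 2*(-3) = -8 - 6 = -14)
z(b, G) = -11 (z(b, G) = 3 - 14 = -11)
-103 + W(-9)*z(-2, -6) = -103 + (-9)²*(-11) = -103 + 81*(-11) = -103 - 891 = -994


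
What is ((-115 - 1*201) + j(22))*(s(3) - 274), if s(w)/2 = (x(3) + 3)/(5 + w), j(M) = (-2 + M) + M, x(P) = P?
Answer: 74665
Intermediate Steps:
j(M) = -2 + 2*M
s(w) = 12/(5 + w) (s(w) = 2*((3 + 3)/(5 + w)) = 2*(6/(5 + w)) = 12/(5 + w))
((-115 - 1*201) + j(22))*(s(3) - 274) = ((-115 - 1*201) + (-2 + 2*22))*(12/(5 + 3) - 274) = ((-115 - 201) + (-2 + 44))*(12/8 - 274) = (-316 + 42)*(12*(⅛) - 274) = -274*(3/2 - 274) = -274*(-545/2) = 74665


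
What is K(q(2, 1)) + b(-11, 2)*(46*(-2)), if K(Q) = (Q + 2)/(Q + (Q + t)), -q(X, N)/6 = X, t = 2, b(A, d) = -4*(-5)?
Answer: -20235/11 ≈ -1839.5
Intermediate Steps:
b(A, d) = 20
q(X, N) = -6*X
K(Q) = (2 + Q)/(2 + 2*Q) (K(Q) = (Q + 2)/(Q + (Q + 2)) = (2 + Q)/(Q + (2 + Q)) = (2 + Q)/(2 + 2*Q))
K(q(2, 1)) + b(-11, 2)*(46*(-2)) = (2 - 6*2)/(2*(1 - 6*2)) + 20*(46*(-2)) = (2 - 12)/(2*(1 - 12)) + 20*(-92) = (½)*(-10)/(-11) - 1840 = (½)*(-1/11)*(-10) - 1840 = 5/11 - 1840 = -20235/11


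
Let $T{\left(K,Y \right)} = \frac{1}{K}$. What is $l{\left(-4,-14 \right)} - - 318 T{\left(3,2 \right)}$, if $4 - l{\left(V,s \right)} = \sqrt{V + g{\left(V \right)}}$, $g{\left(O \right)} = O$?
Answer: $110 - 2 i \sqrt{2} \approx 110.0 - 2.8284 i$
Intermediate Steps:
$l{\left(V,s \right)} = 4 - \sqrt{2} \sqrt{V}$ ($l{\left(V,s \right)} = 4 - \sqrt{V + V} = 4 - \sqrt{2 V} = 4 - \sqrt{2} \sqrt{V}$)
$l{\left(-4,-14 \right)} - - 318 T{\left(3,2 \right)} = \left(4 - \sqrt{2} \sqrt{-4}\right) - - \frac{318}{3} = \left(4 - \sqrt{2} \cdot 2 i\right) - \left(-318\right) \frac{1}{3} = \left(4 - 2 i \sqrt{2}\right) - -106 = \left(4 - 2 i \sqrt{2}\right) + 106 = 110 - 2 i \sqrt{2}$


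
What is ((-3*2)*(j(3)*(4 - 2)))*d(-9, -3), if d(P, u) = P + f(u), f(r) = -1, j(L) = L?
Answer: 360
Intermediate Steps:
d(P, u) = -1 + P (d(P, u) = P - 1 = -1 + P)
((-3*2)*(j(3)*(4 - 2)))*d(-9, -3) = ((-3*2)*(3*(4 - 2)))*(-1 - 9) = ((-1*6)*(3*2))*(-10) = -6*6*(-10) = -36*(-10) = 360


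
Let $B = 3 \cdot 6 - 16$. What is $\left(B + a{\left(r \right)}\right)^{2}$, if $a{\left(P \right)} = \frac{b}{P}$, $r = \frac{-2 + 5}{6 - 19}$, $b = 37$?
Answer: $\frac{225625}{9} \approx 25069.0$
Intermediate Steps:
$B = 2$ ($B = 18 - 16 = 2$)
$r = - \frac{3}{13}$ ($r = \frac{3}{-13} = 3 \left(- \frac{1}{13}\right) = - \frac{3}{13} \approx -0.23077$)
$a{\left(P \right)} = \frac{37}{P}$
$\left(B + a{\left(r \right)}\right)^{2} = \left(2 + \frac{37}{- \frac{3}{13}}\right)^{2} = \left(2 + 37 \left(- \frac{13}{3}\right)\right)^{2} = \left(2 - \frac{481}{3}\right)^{2} = \left(- \frac{475}{3}\right)^{2} = \frac{225625}{9}$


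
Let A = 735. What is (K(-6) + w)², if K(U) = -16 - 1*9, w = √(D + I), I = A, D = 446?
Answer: (25 - √1181)² ≈ 87.716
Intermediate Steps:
I = 735
w = √1181 (w = √(446 + 735) = √1181 ≈ 34.366)
K(U) = -25 (K(U) = -16 - 9 = -25)
(K(-6) + w)² = (-25 + √1181)²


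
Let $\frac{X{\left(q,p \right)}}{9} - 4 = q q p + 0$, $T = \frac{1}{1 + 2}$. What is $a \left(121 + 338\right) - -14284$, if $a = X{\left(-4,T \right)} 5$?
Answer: $207064$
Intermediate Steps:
$T = \frac{1}{3} \approx 0.33333$
$X{\left(q,p \right)} = 36 + 9 p q^{2}$ ($X{\left(q,p \right)} = 36 + 9 \left(q q p + 0\right) = 36 + 9 \left(q^{2} p + 0\right) = 36 + 9 \left(p q^{2} + 0\right) = 36 + 9 p q^{2}$)
$a = 420$ ($a = \left(36 + 9 \cdot \frac{1}{3} \left(-4\right)^{2}\right) 5 = \left(36 + 9 \cdot \frac{1}{3} \cdot 16\right) 5 = \left(36 + 48\right) 5 = 84 \cdot 5 = 420$)
$a \left(121 + 338\right) - -14284 = 420 \left(121 + 338\right) - -14284 = 420 \cdot 459 + 14284 = 192780 + 14284 = 207064$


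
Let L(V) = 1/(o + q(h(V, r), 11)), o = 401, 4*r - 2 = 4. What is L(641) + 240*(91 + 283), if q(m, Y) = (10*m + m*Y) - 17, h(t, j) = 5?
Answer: 43892641/489 ≈ 89760.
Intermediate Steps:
r = 3/2 (r = ½ + (¼)*4 = ½ + 1 = 3/2 ≈ 1.5000)
q(m, Y) = -17 + 10*m + Y*m (q(m, Y) = (10*m + Y*m) - 17 = -17 + 10*m + Y*m)
L(V) = 1/489 (L(V) = 1/(401 + (-17 + 10*5 + 11*5)) = 1/(401 + (-17 + 50 + 55)) = 1/(401 + 88) = 1/489)
L(641) + 240*(91 + 283) = 1/489 + 240*(91 + 283) = 1/489 + 240*374 = 1/489 + 89760 = 43892641/489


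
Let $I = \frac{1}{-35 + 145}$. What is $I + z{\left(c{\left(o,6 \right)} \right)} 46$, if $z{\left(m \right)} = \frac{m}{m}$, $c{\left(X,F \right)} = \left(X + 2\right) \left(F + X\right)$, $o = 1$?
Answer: $\frac{5061}{110} \approx 46.009$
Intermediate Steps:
$c{\left(X,F \right)} = \left(2 + X\right) \left(F + X\right)$
$z{\left(m \right)} = 1$
$I = \frac{1}{110} \approx 0.0090909$
$I + z{\left(c{\left(o,6 \right)} \right)} 46 = \frac{1}{110} + 1 \cdot 46 = \frac{1}{110} + 46 = \frac{5061}{110}$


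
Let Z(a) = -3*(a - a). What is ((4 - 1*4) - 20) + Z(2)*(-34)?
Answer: -20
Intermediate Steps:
Z(a) = 0 (Z(a) = -3*0 = 0)
((4 - 1*4) - 20) + Z(2)*(-34) = ((4 - 1*4) - 20) + 0*(-34) = ((4 - 4) - 20) + 0 = (0 - 20) + 0 = -20 + 0 = -20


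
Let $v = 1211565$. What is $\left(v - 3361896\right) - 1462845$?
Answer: $-3613176$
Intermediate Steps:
$\left(v - 3361896\right) - 1462845 = \left(1211565 - 3361896\right) - 1462845 = -2150331 - 1462845 = -3613176$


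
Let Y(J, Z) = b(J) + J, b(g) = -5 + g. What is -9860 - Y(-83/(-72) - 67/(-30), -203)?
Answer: -1775119/180 ≈ -9861.8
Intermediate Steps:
Y(J, Z) = -5 + 2*J (Y(J, Z) = (-5 + J) + J = -5 + 2*J)
-9860 - Y(-83/(-72) - 67/(-30), -203) = -9860 - (-5 + 2*(-83/(-72) - 67/(-30))) = -9860 - (-5 + 2*(-83*(-1/72) - 67*(-1/30))) = -9860 - (-5 + 2*(83/72 + 67/30)) = -9860 - (-5 + 2*(1219/360)) = -9860 - (-5 + 1219/180) = -9860 - 1*319/180 = -9860 - 319/180 = -1775119/180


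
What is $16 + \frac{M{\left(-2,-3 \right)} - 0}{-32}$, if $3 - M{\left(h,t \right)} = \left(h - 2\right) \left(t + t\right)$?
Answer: $\frac{533}{32} \approx 16.656$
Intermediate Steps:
$M{\left(h,t \right)} = 3 - 2 t \left(-2 + h\right)$ ($M{\left(h,t \right)} = 3 - \left(h - 2\right) \left(t + t\right) = 3 - \left(-2 + h\right) 2 t = 3 - 2 t \left(-2 + h\right)$)
$16 + \frac{M{\left(-2,-3 \right)} - 0}{-32} = 16 + \frac{\left(3 + 4 \left(-3\right) - \left(-4\right) \left(-3\right)\right) - 0}{-32} = 16 - \frac{\left(3 - 12 - 12\right) + 0}{32} = 16 - \frac{-21 + 0}{32} = 16 - - \frac{21}{32} = 16 + \frac{21}{32} = \frac{533}{32}$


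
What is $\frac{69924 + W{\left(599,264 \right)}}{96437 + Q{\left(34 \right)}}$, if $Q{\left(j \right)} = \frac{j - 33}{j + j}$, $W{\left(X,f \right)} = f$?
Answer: $\frac{4772784}{6557717} \approx 0.72781$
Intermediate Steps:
$Q{\left(j \right)} = \frac{-33 + j}{2 j}$
$\frac{69924 + W{\left(599,264 \right)}}{96437 + Q{\left(34 \right)}} = \frac{69924 + 264}{96437 + \frac{-33 + 34}{2 \cdot 34}} = \frac{70188}{96437 + \frac{1}{2} \cdot \frac{1}{34} \cdot 1} = \frac{70188}{96437 + \frac{1}{68}} = \frac{70188}{\frac{6557717}{68}} = 70188 \cdot \frac{68}{6557717} = \frac{4772784}{6557717}$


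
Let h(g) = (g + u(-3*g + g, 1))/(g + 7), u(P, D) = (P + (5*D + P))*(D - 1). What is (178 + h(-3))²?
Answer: 502681/16 ≈ 31418.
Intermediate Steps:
u(P, D) = (-1 + D)*(2*P + 5*D) (u(P, D) = (P + (P + 5*D))*(-1 + D) = (2*P + 5*D)*(-1 + D) = (-1 + D)*(2*P + 5*D))
h(g) = g/(7 + g) (h(g) = (g + (-5*1 - 2*(-3*g + g) + 5*1² + 2*1*(-3*g + g)))/(g + 7) = (g + (-5 - (-4)*g + 5*1 + 2*1*(-2*g)))/(7 + g) = (g + (-5 + 4*g + 5 - 4*g))/(7 + g) = (g + 0)/(7 + g) = g/(7 + g))
(178 + h(-3))² = (178 - 3/(7 - 3))² = (178 - 3/4)² = (178 - 3*¼)² = (178 - ¾)² = (709/4)² = 502681/16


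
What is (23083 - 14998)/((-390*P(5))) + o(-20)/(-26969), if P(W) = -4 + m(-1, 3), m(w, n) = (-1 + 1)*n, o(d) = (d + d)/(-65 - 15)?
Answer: 14536239/2804776 ≈ 5.1827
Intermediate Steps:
o(d) = -d/40 (o(d) = (2*d)/(-80) = (2*d)*(-1/80) = -d/40)
m(w, n) = 0 (m(w, n) = 0*n = 0)
P(W) = -4 (P(W) = -4 + 0 = -4)
(23083 - 14998)/((-390*P(5))) + o(-20)/(-26969) = (23083 - 14998)/((-390*(-4))) - 1/40*(-20)/(-26969) = 8085/1560 + (½)*(-1/26969) = 8085*(1/1560) - 1/53938 = 539/104 - 1/53938 = 14536239/2804776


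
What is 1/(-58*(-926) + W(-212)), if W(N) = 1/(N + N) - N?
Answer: 424/22862079 ≈ 1.8546e-5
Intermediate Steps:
W(N) = 1/(2*N) - N
1/(-58*(-926) + W(-212)) = 1/(-58*(-926) + ((1/2)/(-212) - 1*(-212))) = 1/(53708 + ((1/2)*(-1/212) + 212)) = 1/(53708 + (-1/424 + 212)) = 1/(53708 + 89887/424) = 1/(22862079/424) = 424/22862079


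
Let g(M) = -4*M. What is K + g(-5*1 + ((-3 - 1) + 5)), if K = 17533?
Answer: 17549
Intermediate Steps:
K + g(-5*1 + ((-3 - 1) + 5)) = 17533 - 4*(-5*1 + ((-3 - 1) + 5)) = 17533 - 4*(-5 + (-4 + 5)) = 17533 - 4*(-5 + 1) = 17533 - 4*(-4) = 17533 + 16 = 17549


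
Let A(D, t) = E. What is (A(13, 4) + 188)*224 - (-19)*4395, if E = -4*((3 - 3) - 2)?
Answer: 127409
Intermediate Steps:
E = 8 (E = -4*(0 - 2) = -4*(-2) = 8)
A(D, t) = 8
(A(13, 4) + 188)*224 - (-19)*4395 = (8 + 188)*224 - (-19)*4395 = 196*224 - 1*(-83505) = 43904 + 83505 = 127409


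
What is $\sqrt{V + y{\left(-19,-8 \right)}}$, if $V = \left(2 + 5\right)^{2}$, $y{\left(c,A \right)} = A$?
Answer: $\sqrt{41} \approx 6.4031$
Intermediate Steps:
$V = 49$ ($V = 7^{2} = 49$)
$\sqrt{V + y{\left(-19,-8 \right)}} = \sqrt{49 - 8} = \sqrt{41}$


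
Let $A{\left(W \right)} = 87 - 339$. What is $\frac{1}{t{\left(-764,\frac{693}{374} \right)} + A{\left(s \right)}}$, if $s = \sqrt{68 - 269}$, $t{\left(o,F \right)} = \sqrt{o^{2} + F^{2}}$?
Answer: $\frac{291312}{601345921} + \frac{34 \sqrt{674756545}}{601345921} \approx 0.0019531$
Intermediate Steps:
$t{\left(o,F \right)} = \sqrt{F^{2} + o^{2}}$
$s = i \sqrt{201}$ ($s = \sqrt{-201} = i \sqrt{201} \approx 14.177 i$)
$A{\left(W \right)} = -252$ ($A{\left(W \right)} = 87 - 339 = -252$)
$\frac{1}{t{\left(-764,\frac{693}{374} \right)} + A{\left(s \right)}} = \frac{1}{\sqrt{\left(\frac{693}{374}\right)^{2} + \left(-764\right)^{2}} - 252} = \frac{1}{\sqrt{\left(693 \cdot \frac{1}{374}\right)^{2} + 583696} - 252} = \frac{1}{\sqrt{\left(\frac{63}{34}\right)^{2} + 583696} - 252} = \frac{1}{\sqrt{\frac{3969}{1156} + 583696} - 252} = \frac{1}{\sqrt{\frac{674756545}{1156}} - 252} = \frac{1}{\frac{\sqrt{674756545}}{34} - 252} = \frac{1}{-252 + \frac{\sqrt{674756545}}{34}}$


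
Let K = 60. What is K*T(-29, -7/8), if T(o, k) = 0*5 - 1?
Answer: -60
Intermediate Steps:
T(o, k) = -1 (T(o, k) = 0 - 1 = -1)
K*T(-29, -7/8) = 60*(-1) = -60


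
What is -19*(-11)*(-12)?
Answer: -2508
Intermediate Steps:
-19*(-11)*(-12) = 209*(-12) = -2508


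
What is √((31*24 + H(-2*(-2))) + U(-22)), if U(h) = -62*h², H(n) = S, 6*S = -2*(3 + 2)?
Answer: I*√263391/3 ≈ 171.07*I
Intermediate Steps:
S = -5/3 (S = (-2*(3 + 2))/6 = (-2*5)/6 = (⅙)*(-10) = -5/3 ≈ -1.6667)
H(n) = -5/3
√((31*24 + H(-2*(-2))) + U(-22)) = √((31*24 - 5/3) - 62*(-22)²) = √((744 - 5/3) - 62*484) = √(2227/3 - 30008) = √(-87797/3) = I*√263391/3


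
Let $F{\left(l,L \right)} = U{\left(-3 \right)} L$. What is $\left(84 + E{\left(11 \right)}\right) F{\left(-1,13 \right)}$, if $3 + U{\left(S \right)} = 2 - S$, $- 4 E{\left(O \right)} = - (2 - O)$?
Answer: $\frac{4251}{2} \approx 2125.5$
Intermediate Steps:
$E{\left(O \right)} = \frac{1}{2} - \frac{O}{4}$ ($E{\left(O \right)} = - \frac{\left(-1\right) \left(2 - O\right)}{4} = - \frac{-2 + O}{4} = \frac{1}{2} - \frac{O}{4}$)
$U{\left(S \right)} = -1 - S$ ($U{\left(S \right)} = -3 - \left(-2 + S\right) = -1 - S$)
$F{\left(l,L \right)} = 2 L$ ($F{\left(l,L \right)} = \left(-1 - -3\right) L = \left(-1 + 3\right) L = 2 L$)
$\left(84 + E{\left(11 \right)}\right) F{\left(-1,13 \right)} = \left(84 + \left(\frac{1}{2} - \frac{11}{4}\right)\right) 2 \cdot 13 = \left(84 + \left(\frac{1}{2} - \frac{11}{4}\right)\right) 26 = \left(84 - \frac{9}{4}\right) 26 = \frac{327}{4} \cdot 26 = \frac{4251}{2}$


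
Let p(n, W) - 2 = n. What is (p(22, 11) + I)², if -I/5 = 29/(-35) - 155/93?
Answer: 586756/441 ≈ 1330.5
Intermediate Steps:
p(n, W) = 2 + n
I = 262/21 (I = -5*(29/(-35) - 155/93) = -5*(29*(-1/35) - 155*1/93) = -5*(-29/35 - 5/3) = -5*(-262/105) = 262/21 ≈ 12.476)
(p(22, 11) + I)² = ((2 + 22) + 262/21)² = (24 + 262/21)² = (766/21)² = 586756/441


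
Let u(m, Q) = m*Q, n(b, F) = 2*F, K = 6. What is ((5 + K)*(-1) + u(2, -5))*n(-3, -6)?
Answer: 252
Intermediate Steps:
u(m, Q) = Q*m
((5 + K)*(-1) + u(2, -5))*n(-3, -6) = ((5 + 6)*(-1) - 5*2)*(2*(-6)) = (11*(-1) - 10)*(-12) = (-11 - 10)*(-12) = -21*(-12) = 252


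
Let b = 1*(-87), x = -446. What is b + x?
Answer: -533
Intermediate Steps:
b = -87
b + x = -87 - 446 = -533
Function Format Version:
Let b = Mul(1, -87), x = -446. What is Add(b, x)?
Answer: -533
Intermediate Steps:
b = -87
Add(b, x) = Add(-87, -446) = -533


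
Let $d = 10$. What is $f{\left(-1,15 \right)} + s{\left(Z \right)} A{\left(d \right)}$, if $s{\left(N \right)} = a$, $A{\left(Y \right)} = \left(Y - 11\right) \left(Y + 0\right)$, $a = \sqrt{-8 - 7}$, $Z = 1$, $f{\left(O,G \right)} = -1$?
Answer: $-1 - 10 i \sqrt{15} \approx -1.0 - 38.73 i$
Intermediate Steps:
$a = i \sqrt{15}$ ($a = \sqrt{-15} = i \sqrt{15} \approx 3.873 i$)
$A{\left(Y \right)} = Y \left(-11 + Y\right)$ ($A{\left(Y \right)} = \left(-11 + Y\right) Y = Y \left(-11 + Y\right)$)
$s{\left(N \right)} = i \sqrt{15}$
$f{\left(-1,15 \right)} + s{\left(Z \right)} A{\left(d \right)} = -1 + i \sqrt{15} \cdot 10 \left(-11 + 10\right) = -1 + i \sqrt{15} \cdot 10 \left(-1\right) = -1 + i \sqrt{15} \left(-10\right) = -1 - 10 i \sqrt{15}$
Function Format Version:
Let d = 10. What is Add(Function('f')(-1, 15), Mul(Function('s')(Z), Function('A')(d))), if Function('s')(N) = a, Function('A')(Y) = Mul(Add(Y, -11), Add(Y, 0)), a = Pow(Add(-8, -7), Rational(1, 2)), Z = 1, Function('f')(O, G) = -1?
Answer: Add(-1, Mul(-10, I, Pow(15, Rational(1, 2)))) ≈ Add(-1.0000, Mul(-38.730, I))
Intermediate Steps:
a = Mul(I, Pow(15, Rational(1, 2))) (a = Pow(-15, Rational(1, 2)) = Mul(I, Pow(15, Rational(1, 2))) ≈ Mul(3.8730, I))
Function('A')(Y) = Mul(Y, Add(-11, Y)) (Function('A')(Y) = Mul(Add(-11, Y), Y) = Mul(Y, Add(-11, Y)))
Function('s')(N) = Mul(I, Pow(15, Rational(1, 2)))
Add(Function('f')(-1, 15), Mul(Function('s')(Z), Function('A')(d))) = Add(-1, Mul(Mul(I, Pow(15, Rational(1, 2))), Mul(10, Add(-11, 10)))) = Add(-1, Mul(Mul(I, Pow(15, Rational(1, 2))), Mul(10, -1))) = Add(-1, Mul(Mul(I, Pow(15, Rational(1, 2))), -10)) = Add(-1, Mul(-10, I, Pow(15, Rational(1, 2))))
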